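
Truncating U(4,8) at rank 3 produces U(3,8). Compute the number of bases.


Truncating U(4,8) to rank 3 gives U(3,8).
Bases of U(3,8) are all 3-element subsets of 8 elements.
Number of bases = (8 choose 3) = 56.

56


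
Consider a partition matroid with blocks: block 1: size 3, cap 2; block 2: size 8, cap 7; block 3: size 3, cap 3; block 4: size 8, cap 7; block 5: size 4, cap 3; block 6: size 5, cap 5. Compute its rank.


Rank of a partition matroid = sum of min(|Si|, ci) for each block.
= min(3,2) + min(8,7) + min(3,3) + min(8,7) + min(4,3) + min(5,5)
= 2 + 7 + 3 + 7 + 3 + 5
= 27.

27


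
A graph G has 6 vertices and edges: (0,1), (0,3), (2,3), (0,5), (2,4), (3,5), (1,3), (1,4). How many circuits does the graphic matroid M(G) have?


A circuit in a graphic matroid = edge set of a simple cycle.
G has 6 vertices and 8 edges.
Enumerating all minimal edge subsets forming cycles...
Total circuits found: 6.

6


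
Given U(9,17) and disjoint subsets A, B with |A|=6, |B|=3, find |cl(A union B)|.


|A union B| = 6 + 3 = 9 (disjoint).
In U(9,17), cl(S) = S if |S| < 9, else cl(S) = E.
Since 9 >= 9, cl(A union B) = E.
|cl(A union B)| = 17.

17


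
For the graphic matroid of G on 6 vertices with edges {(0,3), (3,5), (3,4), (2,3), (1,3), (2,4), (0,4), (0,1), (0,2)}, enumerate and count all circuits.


A circuit in a graphic matroid = edge set of a simple cycle.
G has 6 vertices and 9 edges.
Enumerating all minimal edge subsets forming cycles...
Total circuits found: 12.

12


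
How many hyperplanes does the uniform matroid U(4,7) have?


Hyperplanes of U(4,7) are flats of rank 3.
In a uniform matroid, these are exactly the (3)-element subsets.
Count = (7 choose 3) = 35.

35


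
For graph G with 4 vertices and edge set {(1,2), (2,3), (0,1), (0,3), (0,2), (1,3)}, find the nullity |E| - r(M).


Cycle rank (nullity) = |E| - r(M) = |E| - (|V| - c).
|E| = 6, |V| = 4, c = 1.
Nullity = 6 - (4 - 1) = 6 - 3 = 3.

3


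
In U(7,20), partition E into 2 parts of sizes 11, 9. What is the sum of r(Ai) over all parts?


r(Ai) = min(|Ai|, 7) for each part.
Sum = min(11,7) + min(9,7)
    = 7 + 7
    = 14.

14


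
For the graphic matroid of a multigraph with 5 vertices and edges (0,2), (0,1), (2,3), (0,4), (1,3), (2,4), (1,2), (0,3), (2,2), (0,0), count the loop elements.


In a graphic matroid, a loop is a self-loop edge (u,u) with rank 0.
Examining all 10 edges for self-loops...
Self-loops found: (2,2), (0,0)
Number of loops = 2.

2


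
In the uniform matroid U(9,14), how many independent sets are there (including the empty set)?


Independent sets of U(9,14) are all subsets of size <= 9.
Count = C(14,0) + C(14,1) + C(14,2) + C(14,3) + C(14,4) + C(14,5) + C(14,6) + C(14,7) + C(14,8) + C(14,9)
     = 1 + 14 + 91 + 364 + 1001 + 2002 + 3003 + 3432 + 3003 + 2002
     = 14913.

14913


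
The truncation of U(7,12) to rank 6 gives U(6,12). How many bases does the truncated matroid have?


Truncating U(7,12) to rank 6 gives U(6,12).
Bases of U(6,12) are all 6-element subsets of 12 elements.
Number of bases = C(12,6) = 924.

924


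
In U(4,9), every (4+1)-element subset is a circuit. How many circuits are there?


In U(4,9), circuits are the (5)-element subsets.
Any set of 5 elements is dependent, and removing any one element gives
an independent set of size 4, so it is a minimal dependent set.
Number of circuits = C(9,5) = 9! / (5! * 4!) = 126.

126


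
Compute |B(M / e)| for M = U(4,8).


Contracting e from U(4,8) gives U(3,7).
Bases of U(3,7) = (7 choose 3) = 35.

35


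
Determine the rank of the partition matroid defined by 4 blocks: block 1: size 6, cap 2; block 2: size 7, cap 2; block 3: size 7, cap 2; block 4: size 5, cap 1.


Rank of a partition matroid = sum of min(|Si|, ci) for each block.
= min(6,2) + min(7,2) + min(7,2) + min(5,1)
= 2 + 2 + 2 + 1
= 7.

7


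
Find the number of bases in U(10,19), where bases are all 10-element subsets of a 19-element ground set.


Bases of U(10,19) are all 10-element subsets of the 19-element ground set.
Number of bases = C(19,10).
C(19,10) = 92378.

92378


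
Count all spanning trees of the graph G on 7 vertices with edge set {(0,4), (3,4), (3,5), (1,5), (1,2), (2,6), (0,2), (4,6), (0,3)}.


By Kirchhoff's matrix tree theorem, the number of spanning trees equals
the determinant of any cofactor of the Laplacian matrix L.
G has 7 vertices and 9 edges.
Computing the (6 x 6) cofactor determinant gives 46.

46


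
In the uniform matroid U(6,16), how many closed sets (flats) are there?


Flats of U(6,16): every subset of size < 6 is a flat, plus E itself.
Count = (16 choose 0) + (16 choose 1) + (16 choose 2) + (16 choose 3) + (16 choose 4) + (16 choose 5) + 1
     = 1 + 16 + 120 + 560 + 1820 + 4368 + 1
     = 6886.

6886


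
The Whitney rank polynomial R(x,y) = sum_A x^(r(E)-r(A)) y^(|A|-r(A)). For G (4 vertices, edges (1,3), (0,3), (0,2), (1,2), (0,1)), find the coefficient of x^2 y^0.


R(x,y) = sum over A in 2^E of x^(r(E)-r(A)) * y^(|A|-r(A)).
G has 4 vertices, 5 edges. r(E) = 3.
Enumerate all 2^5 = 32 subsets.
Count subsets with r(E)-r(A)=2 and |A|-r(A)=0: 5.

5


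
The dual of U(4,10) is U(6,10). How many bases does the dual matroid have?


The dual of U(r,n) is U(n-r, n) = U(6,10).
Bases of U(6,10) are all (6)-element subsets.
|B(M*)| = (10 choose 6) = 210.

210


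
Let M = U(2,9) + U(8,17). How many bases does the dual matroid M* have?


(M1+M2)* = M1* + M2*.
M1* = U(7,9), bases: C(9,7) = 36.
M2* = U(9,17), bases: C(17,9) = 24310.
|B(M*)| = 36 * 24310 = 875160.

875160


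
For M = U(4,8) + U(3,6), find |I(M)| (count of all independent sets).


For a direct sum, |I(M1+M2)| = |I(M1)| * |I(M2)|.
|I(U(4,8))| = sum C(8,k) for k=0..4 = 163.
|I(U(3,6))| = sum C(6,k) for k=0..3 = 42.
Total = 163 * 42 = 6846.

6846


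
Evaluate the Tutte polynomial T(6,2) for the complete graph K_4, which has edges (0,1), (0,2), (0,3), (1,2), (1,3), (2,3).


T(K_4; x,y) = x^3 + 3x^2 + 4xy + 2x + y^3 + 3y^2 + 2y.
Substituting x=6, y=2:
= 216 + 108 + 48 + 12 + 8 + 12 + 4
= 408.

408


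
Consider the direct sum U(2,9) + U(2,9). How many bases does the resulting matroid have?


Bases of a direct sum M1 + M2: |B| = |B(M1)| * |B(M2)|.
|B(U(2,9))| = C(9,2) = 36.
|B(U(2,9))| = C(9,2) = 36.
Total bases = 36 * 36 = 1296.

1296


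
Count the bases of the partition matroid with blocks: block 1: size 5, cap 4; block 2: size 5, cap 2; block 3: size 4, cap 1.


A basis picks exactly ci elements from block i.
Number of bases = product of C(|Si|, ci).
= C(5,4) * C(5,2) * C(4,1)
= 5 * 10 * 4
= 200.

200


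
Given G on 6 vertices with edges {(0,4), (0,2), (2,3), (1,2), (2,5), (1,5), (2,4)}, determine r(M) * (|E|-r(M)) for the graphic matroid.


r(M) = |V| - c = 6 - 1 = 5.
nullity = |E| - r(M) = 7 - 5 = 2.
Product = 5 * 2 = 10.

10


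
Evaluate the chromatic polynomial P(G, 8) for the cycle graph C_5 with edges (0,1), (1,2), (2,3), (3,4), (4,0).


P(C_5, k) = (k-1)^5 + (-1)^5*(k-1).
P(8) = (7)^5 - 7
= 16807 - 7 = 16800.

16800


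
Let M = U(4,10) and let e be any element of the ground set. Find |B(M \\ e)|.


Deleting e from U(4,10) gives U(4,9) since n > r.
Bases of U(4,9) = C(9,4) = 9! / (4! * 5!) = 126.

126


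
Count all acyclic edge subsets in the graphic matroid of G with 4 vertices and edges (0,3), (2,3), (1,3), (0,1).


An independent set in a graphic matroid is an acyclic edge subset.
G has 4 vertices and 4 edges.
Enumerate all 2^4 = 16 subsets, checking for acyclicity.
Total independent sets = 14.

14


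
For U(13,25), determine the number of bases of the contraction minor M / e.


Contracting e from U(13,25) gives U(12,24).
Bases of U(12,24) = C(24,12) = 24! / (12! * 12!) = 2704156.

2704156


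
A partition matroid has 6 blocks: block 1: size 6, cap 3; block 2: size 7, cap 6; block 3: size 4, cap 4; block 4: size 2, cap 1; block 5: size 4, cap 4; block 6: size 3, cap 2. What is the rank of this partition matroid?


Rank of a partition matroid = sum of min(|Si|, ci) for each block.
= min(6,3) + min(7,6) + min(4,4) + min(2,1) + min(4,4) + min(3,2)
= 3 + 6 + 4 + 1 + 4 + 2
= 20.

20


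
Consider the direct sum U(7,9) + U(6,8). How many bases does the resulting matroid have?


Bases of a direct sum M1 + M2: |B| = |B(M1)| * |B(M2)|.
|B(U(7,9))| = C(9,7) = 36.
|B(U(6,8))| = C(8,6) = 28.
Total bases = 36 * 28 = 1008.

1008


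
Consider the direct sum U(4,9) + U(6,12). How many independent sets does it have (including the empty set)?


For a direct sum, |I(M1+M2)| = |I(M1)| * |I(M2)|.
|I(U(4,9))| = sum C(9,k) for k=0..4 = 256.
|I(U(6,12))| = sum C(12,k) for k=0..6 = 2510.
Total = 256 * 2510 = 642560.

642560


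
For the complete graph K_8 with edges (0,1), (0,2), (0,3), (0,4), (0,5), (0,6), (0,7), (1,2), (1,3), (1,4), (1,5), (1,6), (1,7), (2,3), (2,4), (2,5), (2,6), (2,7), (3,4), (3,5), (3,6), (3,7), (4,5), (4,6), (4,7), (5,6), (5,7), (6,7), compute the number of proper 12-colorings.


P(K_8, k) = k(k-1)(k-2)...(k-7).
P(12) = (12) * (11) * (10) * (9) * (8) * (7) * (6) * (5) = 19958400.

19958400


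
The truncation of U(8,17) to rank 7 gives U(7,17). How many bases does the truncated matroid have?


Truncating U(8,17) to rank 7 gives U(7,17).
Bases of U(7,17) are all 7-element subsets of 17 elements.
Number of bases = C(17,7) = 17! / (7! * 10!) = 19448.

19448


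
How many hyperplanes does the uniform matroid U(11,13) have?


Hyperplanes of U(11,13) are flats of rank 10.
In a uniform matroid, these are exactly the (10)-element subsets.
Count = C(13,10) = 286.

286


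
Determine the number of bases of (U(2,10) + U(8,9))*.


(M1+M2)* = M1* + M2*.
M1* = U(8,10), bases: C(10,8) = 45.
M2* = U(1,9), bases: C(9,1) = 9.
|B(M*)| = 45 * 9 = 405.

405


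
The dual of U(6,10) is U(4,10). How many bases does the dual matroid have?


The dual of U(r,n) is U(n-r, n) = U(4,10).
Bases of U(4,10) are all (4)-element subsets.
|B(M*)| = C(10,4) = 10! / (4! * 6!) = 210.

210


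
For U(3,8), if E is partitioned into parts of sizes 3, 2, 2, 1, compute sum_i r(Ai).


r(Ai) = min(|Ai|, 3) for each part.
Sum = min(3,3) + min(2,3) + min(2,3) + min(1,3)
    = 3 + 2 + 2 + 1
    = 8.

8


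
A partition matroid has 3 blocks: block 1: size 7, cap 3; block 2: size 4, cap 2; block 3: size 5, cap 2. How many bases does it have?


A basis picks exactly ci elements from block i.
Number of bases = product of C(|Si|, ci).
= C(7,3) * C(4,2) * C(5,2)
= 35 * 6 * 10
= 2100.

2100


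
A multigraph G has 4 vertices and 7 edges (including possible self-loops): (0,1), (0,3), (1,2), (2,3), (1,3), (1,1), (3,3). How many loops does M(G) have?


In a graphic matroid, a loop is a self-loop edge (u,u) with rank 0.
Examining all 7 edges for self-loops...
Self-loops found: (1,1), (3,3)
Number of loops = 2.

2


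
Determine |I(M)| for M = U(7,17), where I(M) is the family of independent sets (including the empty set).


Independent sets of U(7,17) are all subsets of size <= 7.
Count = (17 choose 0) + (17 choose 1) + (17 choose 2) + (17 choose 3) + (17 choose 4) + (17 choose 5) + (17 choose 6) + (17 choose 7)
     = 1 + 17 + 136 + 680 + 2380 + 6188 + 12376 + 19448
     = 41226.

41226


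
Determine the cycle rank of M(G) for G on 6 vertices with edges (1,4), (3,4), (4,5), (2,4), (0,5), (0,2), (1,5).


Cycle rank (nullity) = |E| - r(M) = |E| - (|V| - c).
|E| = 7, |V| = 6, c = 1.
Nullity = 7 - (6 - 1) = 7 - 5 = 2.

2


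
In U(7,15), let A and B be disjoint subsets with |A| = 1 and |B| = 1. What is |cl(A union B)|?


|A union B| = 1 + 1 = 2 (disjoint).
In U(7,15), cl(S) = S if |S| < 7, else cl(S) = E.
Since 2 < 7, cl(A union B) = A union B.
|cl(A union B)| = 2.

2


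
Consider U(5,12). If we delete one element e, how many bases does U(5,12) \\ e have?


Deleting e from U(5,12) gives U(5,11) since n > r.
Bases of U(5,11) = C(11,5) = 11! / (5! * 6!) = 462.

462


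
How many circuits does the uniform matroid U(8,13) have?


In U(8,13), circuits are the (9)-element subsets.
Any set of 9 elements is dependent, and removing any one element gives
an independent set of size 8, so it is a minimal dependent set.
Number of circuits = C(13,9) = 715.

715


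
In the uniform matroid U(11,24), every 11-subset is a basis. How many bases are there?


Bases of U(11,24) are all 11-element subsets of the 24-element ground set.
Number of bases = C(24,11).
C(24,11) = 24! / (11! * 13!) = 2496144.

2496144


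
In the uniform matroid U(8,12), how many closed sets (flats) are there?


Flats of U(8,12): every subset of size < 8 is a flat, plus E itself.
Count = C(12,0) + C(12,1) + C(12,2) + C(12,3) + C(12,4) + C(12,5) + C(12,6) + C(12,7) + 1
     = 1 + 12 + 66 + 220 + 495 + 792 + 924 + 792 + 1
     = 3303.

3303


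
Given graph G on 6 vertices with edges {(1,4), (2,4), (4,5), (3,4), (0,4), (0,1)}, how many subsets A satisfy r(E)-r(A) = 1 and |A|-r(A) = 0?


R(x,y) = sum over A in 2^E of x^(r(E)-r(A)) * y^(|A|-r(A)).
G has 6 vertices, 6 edges. r(E) = 5.
Enumerate all 2^6 = 64 subsets.
Count subsets with r(E)-r(A)=1 and |A|-r(A)=0: 12.

12


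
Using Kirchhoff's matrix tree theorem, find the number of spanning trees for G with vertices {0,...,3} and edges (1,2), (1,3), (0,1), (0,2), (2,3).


By Kirchhoff's matrix tree theorem, the number of spanning trees equals
the determinant of any cofactor of the Laplacian matrix L.
G has 4 vertices and 5 edges.
Computing the (3 x 3) cofactor determinant gives 8.

8


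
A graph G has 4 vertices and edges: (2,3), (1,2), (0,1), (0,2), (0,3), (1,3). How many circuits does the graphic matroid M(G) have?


A circuit in a graphic matroid = edge set of a simple cycle.
G has 4 vertices and 6 edges.
Enumerating all minimal edge subsets forming cycles...
Total circuits found: 7.

7


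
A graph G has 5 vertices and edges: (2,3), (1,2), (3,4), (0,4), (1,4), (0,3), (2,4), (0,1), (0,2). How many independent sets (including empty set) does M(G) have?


An independent set in a graphic matroid is an acyclic edge subset.
G has 5 vertices and 9 edges.
Enumerate all 2^9 = 512 subsets, checking for acyclicity.
Total independent sets = 198.

198


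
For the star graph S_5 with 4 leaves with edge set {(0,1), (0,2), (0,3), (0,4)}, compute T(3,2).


A star on 5 vertices is a tree with 4 edges.
T(x,y) = x^(4) for any tree.
T(3,2) = 3^4 = 81.

81


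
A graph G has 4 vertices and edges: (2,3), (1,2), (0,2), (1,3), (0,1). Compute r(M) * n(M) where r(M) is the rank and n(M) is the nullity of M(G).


r(M) = |V| - c = 4 - 1 = 3.
nullity = |E| - r(M) = 5 - 3 = 2.
Product = 3 * 2 = 6.

6


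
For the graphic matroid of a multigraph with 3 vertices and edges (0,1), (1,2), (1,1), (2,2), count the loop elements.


In a graphic matroid, a loop is a self-loop edge (u,u) with rank 0.
Examining all 4 edges for self-loops...
Self-loops found: (1,1), (2,2)
Number of loops = 2.

2


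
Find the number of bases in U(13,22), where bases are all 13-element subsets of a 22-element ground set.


Bases of U(13,22) are all 13-element subsets of the 22-element ground set.
Number of bases = C(22,13).
(22 choose 13) = 497420.

497420


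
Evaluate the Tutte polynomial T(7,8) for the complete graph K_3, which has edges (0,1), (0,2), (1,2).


T(K_3; x,y) = x^2 + x + y.
T(7,8) = 49 + 7 + 8 = 64.

64


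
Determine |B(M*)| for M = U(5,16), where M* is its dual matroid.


The dual of U(r,n) is U(n-r, n) = U(11,16).
Bases of U(11,16) are all (11)-element subsets.
|B(M*)| = C(16,11) = 16! / (11! * 5!) = 4368.

4368


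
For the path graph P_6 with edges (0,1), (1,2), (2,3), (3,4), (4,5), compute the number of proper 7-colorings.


P(P_6, k) = k * (k-1)^(5).
P(7) = 7 * 6^5 = 7 * 7776 = 54432.

54432


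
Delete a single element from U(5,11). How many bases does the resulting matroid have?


Deleting e from U(5,11) gives U(5,10) since n > r.
Bases of U(5,10) = C(10,5) = 10! / (5! * 5!) = 252.

252


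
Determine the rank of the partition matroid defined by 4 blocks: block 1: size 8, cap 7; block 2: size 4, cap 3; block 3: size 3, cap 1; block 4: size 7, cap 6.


Rank of a partition matroid = sum of min(|Si|, ci) for each block.
= min(8,7) + min(4,3) + min(3,1) + min(7,6)
= 7 + 3 + 1 + 6
= 17.

17


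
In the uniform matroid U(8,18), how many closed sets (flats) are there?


Flats of U(8,18): every subset of size < 8 is a flat, plus E itself.
Count = C(18,0) + C(18,1) + C(18,2) + C(18,3) + C(18,4) + C(18,5) + C(18,6) + C(18,7) + 1
     = 1 + 18 + 153 + 816 + 3060 + 8568 + 18564 + 31824 + 1
     = 63005.

63005


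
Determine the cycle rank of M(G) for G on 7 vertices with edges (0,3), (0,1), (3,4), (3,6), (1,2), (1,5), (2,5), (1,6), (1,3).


Cycle rank (nullity) = |E| - r(M) = |E| - (|V| - c).
|E| = 9, |V| = 7, c = 1.
Nullity = 9 - (7 - 1) = 9 - 6 = 3.

3


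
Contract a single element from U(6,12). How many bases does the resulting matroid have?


Contracting e from U(6,12) gives U(5,11).
Bases of U(5,11) = C(11,5) = 11! / (5! * 6!) = 462.

462


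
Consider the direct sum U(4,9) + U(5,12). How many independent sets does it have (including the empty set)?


For a direct sum, |I(M1+M2)| = |I(M1)| * |I(M2)|.
|I(U(4,9))| = sum C(9,k) for k=0..4 = 256.
|I(U(5,12))| = sum C(12,k) for k=0..5 = 1586.
Total = 256 * 1586 = 406016.

406016


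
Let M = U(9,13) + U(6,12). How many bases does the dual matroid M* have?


(M1+M2)* = M1* + M2*.
M1* = U(4,13), bases: C(13,4) = 715.
M2* = U(6,12), bases: C(12,6) = 924.
|B(M*)| = 715 * 924 = 660660.

660660


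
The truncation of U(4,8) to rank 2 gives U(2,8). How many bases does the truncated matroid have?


Truncating U(4,8) to rank 2 gives U(2,8).
Bases of U(2,8) are all 2-element subsets of 8 elements.
Number of bases = C(8,2) = 8! / (2! * 6!) = 28.

28


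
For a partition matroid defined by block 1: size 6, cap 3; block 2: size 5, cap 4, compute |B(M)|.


A basis picks exactly ci elements from block i.
Number of bases = product of C(|Si|, ci).
= C(6,3) * C(5,4)
= 20 * 5
= 100.

100


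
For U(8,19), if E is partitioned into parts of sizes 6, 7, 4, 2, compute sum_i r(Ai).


r(Ai) = min(|Ai|, 8) for each part.
Sum = min(6,8) + min(7,8) + min(4,8) + min(2,8)
    = 6 + 7 + 4 + 2
    = 19.

19


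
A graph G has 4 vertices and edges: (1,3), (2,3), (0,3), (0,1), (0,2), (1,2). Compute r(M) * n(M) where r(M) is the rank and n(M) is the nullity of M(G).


r(M) = |V| - c = 4 - 1 = 3.
nullity = |E| - r(M) = 6 - 3 = 3.
Product = 3 * 3 = 9.

9


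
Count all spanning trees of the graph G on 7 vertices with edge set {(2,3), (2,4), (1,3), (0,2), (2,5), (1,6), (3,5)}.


By Kirchhoff's matrix tree theorem, the number of spanning trees equals
the determinant of any cofactor of the Laplacian matrix L.
G has 7 vertices and 7 edges.
Computing the (6 x 6) cofactor determinant gives 3.

3


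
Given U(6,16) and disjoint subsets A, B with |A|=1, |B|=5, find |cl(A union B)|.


|A union B| = 1 + 5 = 6 (disjoint).
In U(6,16), cl(S) = S if |S| < 6, else cl(S) = E.
Since 6 >= 6, cl(A union B) = E.
|cl(A union B)| = 16.

16


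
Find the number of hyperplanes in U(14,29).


Hyperplanes of U(14,29) are flats of rank 13.
In a uniform matroid, these are exactly the (13)-element subsets.
Count = C(29,13) = 29! / (13! * 16!) = 67863915.

67863915


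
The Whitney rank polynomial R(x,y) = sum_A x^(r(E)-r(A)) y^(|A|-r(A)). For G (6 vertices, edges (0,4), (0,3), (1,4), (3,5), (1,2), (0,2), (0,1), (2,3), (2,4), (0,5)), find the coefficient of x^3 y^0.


R(x,y) = sum over A in 2^E of x^(r(E)-r(A)) * y^(|A|-r(A)).
G has 6 vertices, 10 edges. r(E) = 5.
Enumerate all 2^10 = 1024 subsets.
Count subsets with r(E)-r(A)=3 and |A|-r(A)=0: 45.

45


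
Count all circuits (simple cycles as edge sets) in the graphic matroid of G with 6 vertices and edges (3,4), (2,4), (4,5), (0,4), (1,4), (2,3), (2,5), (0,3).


A circuit in a graphic matroid = edge set of a simple cycle.
G has 6 vertices and 8 edges.
Enumerating all minimal edge subsets forming cycles...
Total circuits found: 6.

6


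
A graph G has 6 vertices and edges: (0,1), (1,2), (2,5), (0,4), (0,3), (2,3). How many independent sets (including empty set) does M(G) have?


An independent set in a graphic matroid is an acyclic edge subset.
G has 6 vertices and 6 edges.
Enumerate all 2^6 = 64 subsets, checking for acyclicity.
Total independent sets = 60.

60


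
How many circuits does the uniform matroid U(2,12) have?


In U(2,12), circuits are the (3)-element subsets.
Any set of 3 elements is dependent, and removing any one element gives
an independent set of size 2, so it is a minimal dependent set.
Number of circuits = C(12,3) = 12! / (3! * 9!) = 220.

220


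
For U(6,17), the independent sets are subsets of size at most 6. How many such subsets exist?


Independent sets of U(6,17) are all subsets of size <= 6.
Count = (17 choose 0) + (17 choose 1) + (17 choose 2) + (17 choose 3) + (17 choose 4) + (17 choose 5) + (17 choose 6)
     = 1 + 17 + 136 + 680 + 2380 + 6188 + 12376
     = 21778.

21778


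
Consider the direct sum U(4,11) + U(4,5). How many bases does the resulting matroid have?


Bases of a direct sum M1 + M2: |B| = |B(M1)| * |B(M2)|.
|B(U(4,11))| = C(11,4) = 330.
|B(U(4,5))| = C(5,4) = 5.
Total bases = 330 * 5 = 1650.

1650


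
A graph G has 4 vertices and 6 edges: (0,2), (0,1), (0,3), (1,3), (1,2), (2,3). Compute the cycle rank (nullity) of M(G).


Cycle rank (nullity) = |E| - r(M) = |E| - (|V| - c).
|E| = 6, |V| = 4, c = 1.
Nullity = 6 - (4 - 1) = 6 - 3 = 3.

3


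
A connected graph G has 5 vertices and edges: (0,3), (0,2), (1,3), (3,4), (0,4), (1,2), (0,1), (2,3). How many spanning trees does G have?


By Kirchhoff's matrix tree theorem, the number of spanning trees equals
the determinant of any cofactor of the Laplacian matrix L.
G has 5 vertices and 8 edges.
Computing the (4 x 4) cofactor determinant gives 40.

40


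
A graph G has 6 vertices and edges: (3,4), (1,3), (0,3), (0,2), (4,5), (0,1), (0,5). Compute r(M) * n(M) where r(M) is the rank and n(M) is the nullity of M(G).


r(M) = |V| - c = 6 - 1 = 5.
nullity = |E| - r(M) = 7 - 5 = 2.
Product = 5 * 2 = 10.

10


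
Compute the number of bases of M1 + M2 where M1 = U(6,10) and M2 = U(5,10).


Bases of a direct sum M1 + M2: |B| = |B(M1)| * |B(M2)|.
|B(U(6,10))| = C(10,6) = 210.
|B(U(5,10))| = C(10,5) = 252.
Total bases = 210 * 252 = 52920.

52920


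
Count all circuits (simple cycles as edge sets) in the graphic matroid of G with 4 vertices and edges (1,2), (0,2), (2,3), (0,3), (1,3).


A circuit in a graphic matroid = edge set of a simple cycle.
G has 4 vertices and 5 edges.
Enumerating all minimal edge subsets forming cycles...
Total circuits found: 3.

3


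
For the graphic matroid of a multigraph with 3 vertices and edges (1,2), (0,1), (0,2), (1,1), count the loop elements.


In a graphic matroid, a loop is a self-loop edge (u,u) with rank 0.
Examining all 4 edges for self-loops...
Self-loops found: (1,1)
Number of loops = 1.

1


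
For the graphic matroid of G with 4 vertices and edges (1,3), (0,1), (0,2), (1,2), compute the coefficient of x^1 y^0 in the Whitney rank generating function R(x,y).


R(x,y) = sum over A in 2^E of x^(r(E)-r(A)) * y^(|A|-r(A)).
G has 4 vertices, 4 edges. r(E) = 3.
Enumerate all 2^4 = 16 subsets.
Count subsets with r(E)-r(A)=1 and |A|-r(A)=0: 6.

6


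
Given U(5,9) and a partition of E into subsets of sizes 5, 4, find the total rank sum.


r(Ai) = min(|Ai|, 5) for each part.
Sum = min(5,5) + min(4,5)
    = 5 + 4
    = 9.

9


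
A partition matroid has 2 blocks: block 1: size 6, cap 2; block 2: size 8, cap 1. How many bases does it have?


A basis picks exactly ci elements from block i.
Number of bases = product of C(|Si|, ci).
= C(6,2) * C(8,1)
= 15 * 8
= 120.

120


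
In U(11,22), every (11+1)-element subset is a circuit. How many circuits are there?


In U(11,22), circuits are the (12)-element subsets.
Any set of 12 elements is dependent, and removing any one element gives
an independent set of size 11, so it is a minimal dependent set.
Number of circuits = C(22,12) = 22! / (12! * 10!) = 646646.

646646


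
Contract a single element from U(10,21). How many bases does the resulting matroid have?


Contracting e from U(10,21) gives U(9,20).
Bases of U(9,20) = C(20,9) = 20! / (9! * 11!) = 167960.

167960


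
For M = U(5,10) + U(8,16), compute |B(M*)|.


(M1+M2)* = M1* + M2*.
M1* = U(5,10), bases: C(10,5) = 252.
M2* = U(8,16), bases: C(16,8) = 12870.
|B(M*)| = 252 * 12870 = 3243240.

3243240


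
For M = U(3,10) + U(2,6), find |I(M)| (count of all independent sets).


For a direct sum, |I(M1+M2)| = |I(M1)| * |I(M2)|.
|I(U(3,10))| = sum C(10,k) for k=0..3 = 176.
|I(U(2,6))| = sum C(6,k) for k=0..2 = 22.
Total = 176 * 22 = 3872.

3872


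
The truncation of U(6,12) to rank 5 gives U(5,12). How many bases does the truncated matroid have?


Truncating U(6,12) to rank 5 gives U(5,12).
Bases of U(5,12) are all 5-element subsets of 12 elements.
Number of bases = C(12,5) = 792.

792


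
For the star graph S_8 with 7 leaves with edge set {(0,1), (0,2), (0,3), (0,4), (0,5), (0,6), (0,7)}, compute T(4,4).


A star on 8 vertices is a tree with 7 edges.
T(x,y) = x^(7) for any tree.
T(4,4) = 4^7 = 16384.

16384


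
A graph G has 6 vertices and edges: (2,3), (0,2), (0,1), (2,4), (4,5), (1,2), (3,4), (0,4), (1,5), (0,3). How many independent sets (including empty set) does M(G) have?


An independent set in a graphic matroid is an acyclic edge subset.
G has 6 vertices and 10 edges.
Enumerate all 2^10 = 1024 subsets, checking for acyclicity.
Total independent sets = 454.

454


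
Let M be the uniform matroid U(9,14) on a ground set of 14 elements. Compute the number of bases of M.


Bases of U(9,14) are all 9-element subsets of the 14-element ground set.
Number of bases = C(14,9).
C(14,9) = 14! / (9! * 5!) = 2002.

2002


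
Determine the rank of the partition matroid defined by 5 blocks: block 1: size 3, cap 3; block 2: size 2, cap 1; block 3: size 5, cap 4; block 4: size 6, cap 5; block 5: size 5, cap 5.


Rank of a partition matroid = sum of min(|Si|, ci) for each block.
= min(3,3) + min(2,1) + min(5,4) + min(6,5) + min(5,5)
= 3 + 1 + 4 + 5 + 5
= 18.

18


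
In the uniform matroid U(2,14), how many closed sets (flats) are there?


Flats of U(2,14): every subset of size < 2 is a flat, plus E itself.
Count = (14 choose 0) + (14 choose 1) + 1
     = 1 + 14 + 1
     = 16.

16


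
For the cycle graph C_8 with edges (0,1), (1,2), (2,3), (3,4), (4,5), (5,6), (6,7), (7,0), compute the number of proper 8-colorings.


P(C_8, k) = (k-1)^8 + (-1)^8*(k-1).
P(8) = (7)^8 + 7
= 5764801 + 7 = 5764808.

5764808


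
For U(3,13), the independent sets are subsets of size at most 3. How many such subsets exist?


Independent sets of U(3,13) are all subsets of size <= 3.
Count = (13 choose 0) + (13 choose 1) + (13 choose 2) + (13 choose 3)
     = 1 + 13 + 78 + 286
     = 378.

378


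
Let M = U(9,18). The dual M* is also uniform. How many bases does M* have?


The dual of U(r,n) is U(n-r, n) = U(9,18).
Bases of U(9,18) are all (9)-element subsets.
|B(M*)| = C(18,9) = 48620.

48620


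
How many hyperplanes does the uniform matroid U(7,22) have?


Hyperplanes of U(7,22) are flats of rank 6.
In a uniform matroid, these are exactly the (6)-element subsets.
Count = (22 choose 6) = 74613.

74613


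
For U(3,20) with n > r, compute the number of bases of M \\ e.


Deleting e from U(3,20) gives U(3,19) since n > r.
Bases of U(3,19) = C(19,3) = 19! / (3! * 16!) = 969.

969


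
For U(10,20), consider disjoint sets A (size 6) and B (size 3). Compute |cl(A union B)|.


|A union B| = 6 + 3 = 9 (disjoint).
In U(10,20), cl(S) = S if |S| < 10, else cl(S) = E.
Since 9 < 10, cl(A union B) = A union B.
|cl(A union B)| = 9.

9


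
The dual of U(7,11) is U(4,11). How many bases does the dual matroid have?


The dual of U(r,n) is U(n-r, n) = U(4,11).
Bases of U(4,11) are all (4)-element subsets.
|B(M*)| = (11 choose 4) = 330.

330


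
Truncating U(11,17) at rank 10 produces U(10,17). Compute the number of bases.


Truncating U(11,17) to rank 10 gives U(10,17).
Bases of U(10,17) are all 10-element subsets of 17 elements.
Number of bases = C(17,10) = 19448.

19448


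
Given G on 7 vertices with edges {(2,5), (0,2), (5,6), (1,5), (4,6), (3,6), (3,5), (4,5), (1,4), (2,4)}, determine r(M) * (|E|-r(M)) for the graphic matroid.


r(M) = |V| - c = 7 - 1 = 6.
nullity = |E| - r(M) = 10 - 6 = 4.
Product = 6 * 4 = 24.

24


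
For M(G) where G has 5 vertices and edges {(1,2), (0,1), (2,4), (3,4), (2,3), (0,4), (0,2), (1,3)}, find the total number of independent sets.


An independent set in a graphic matroid is an acyclic edge subset.
G has 5 vertices and 8 edges.
Enumerate all 2^8 = 256 subsets, checking for acyclicity.
Total independent sets = 134.

134


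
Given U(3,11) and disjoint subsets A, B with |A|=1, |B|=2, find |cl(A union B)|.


|A union B| = 1 + 2 = 3 (disjoint).
In U(3,11), cl(S) = S if |S| < 3, else cl(S) = E.
Since 3 >= 3, cl(A union B) = E.
|cl(A union B)| = 11.

11


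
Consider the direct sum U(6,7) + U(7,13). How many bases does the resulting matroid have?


Bases of a direct sum M1 + M2: |B| = |B(M1)| * |B(M2)|.
|B(U(6,7))| = C(7,6) = 7.
|B(U(7,13))| = C(13,7) = 1716.
Total bases = 7 * 1716 = 12012.

12012


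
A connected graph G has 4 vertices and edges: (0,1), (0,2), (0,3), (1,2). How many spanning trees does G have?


By Kirchhoff's matrix tree theorem, the number of spanning trees equals
the determinant of any cofactor of the Laplacian matrix L.
G has 4 vertices and 4 edges.
Computing the (3 x 3) cofactor determinant gives 3.

3


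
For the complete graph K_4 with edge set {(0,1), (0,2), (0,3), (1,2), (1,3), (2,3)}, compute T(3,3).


T(K_4; x,y) = x^3 + 3x^2 + 4xy + 2x + y^3 + 3y^2 + 2y.
Substituting x=3, y=3:
= 27 + 27 + 36 + 6 + 27 + 27 + 6
= 156.

156


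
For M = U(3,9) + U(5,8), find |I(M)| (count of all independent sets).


For a direct sum, |I(M1+M2)| = |I(M1)| * |I(M2)|.
|I(U(3,9))| = sum C(9,k) for k=0..3 = 130.
|I(U(5,8))| = sum C(8,k) for k=0..5 = 219.
Total = 130 * 219 = 28470.

28470


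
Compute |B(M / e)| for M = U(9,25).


Contracting e from U(9,25) gives U(8,24).
Bases of U(8,24) = C(24,8) = 735471.

735471


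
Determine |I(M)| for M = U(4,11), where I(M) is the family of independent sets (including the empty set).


Independent sets of U(4,11) are all subsets of size <= 4.
Count = (11 choose 0) + (11 choose 1) + (11 choose 2) + (11 choose 3) + (11 choose 4)
     = 1 + 11 + 55 + 165 + 330
     = 562.

562


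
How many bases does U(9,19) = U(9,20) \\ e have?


Deleting e from U(9,20) gives U(9,19) since n > r.
Bases of U(9,19) = (19 choose 9) = 92378.

92378


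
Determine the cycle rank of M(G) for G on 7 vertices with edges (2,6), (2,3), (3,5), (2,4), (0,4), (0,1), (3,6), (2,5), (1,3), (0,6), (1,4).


Cycle rank (nullity) = |E| - r(M) = |E| - (|V| - c).
|E| = 11, |V| = 7, c = 1.
Nullity = 11 - (7 - 1) = 11 - 6 = 5.

5


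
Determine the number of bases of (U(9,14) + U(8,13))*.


(M1+M2)* = M1* + M2*.
M1* = U(5,14), bases: C(14,5) = 2002.
M2* = U(5,13), bases: C(13,5) = 1287.
|B(M*)| = 2002 * 1287 = 2576574.

2576574


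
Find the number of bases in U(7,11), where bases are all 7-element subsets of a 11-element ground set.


Bases of U(7,11) are all 7-element subsets of the 11-element ground set.
Number of bases = C(11,7).
(11 choose 7) = 330.

330


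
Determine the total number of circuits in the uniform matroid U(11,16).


In U(11,16), circuits are the (12)-element subsets.
Any set of 12 elements is dependent, and removing any one element gives
an independent set of size 11, so it is a minimal dependent set.
Number of circuits = C(16,12) = 16! / (12! * 4!) = 1820.

1820


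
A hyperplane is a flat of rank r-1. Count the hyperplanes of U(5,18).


Hyperplanes of U(5,18) are flats of rank 4.
In a uniform matroid, these are exactly the (4)-element subsets.
Count = C(18,4) = 18! / (4! * 14!) = 3060.

3060


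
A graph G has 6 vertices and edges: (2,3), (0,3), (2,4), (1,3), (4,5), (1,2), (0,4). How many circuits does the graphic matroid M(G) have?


A circuit in a graphic matroid = edge set of a simple cycle.
G has 6 vertices and 7 edges.
Enumerating all minimal edge subsets forming cycles...
Total circuits found: 3.

3


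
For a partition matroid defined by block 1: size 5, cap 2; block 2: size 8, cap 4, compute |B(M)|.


A basis picks exactly ci elements from block i.
Number of bases = product of C(|Si|, ci).
= C(5,2) * C(8,4)
= 10 * 70
= 700.

700


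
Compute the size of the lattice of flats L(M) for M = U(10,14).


Flats of U(10,14): every subset of size < 10 is a flat, plus E itself.
Count = C(14,0) + C(14,1) + C(14,2) + C(14,3) + C(14,4) + C(14,5) + C(14,6) + C(14,7) + C(14,8) + C(14,9) + 1
     = 1 + 14 + 91 + 364 + 1001 + 2002 + 3003 + 3432 + 3003 + 2002 + 1
     = 14914.

14914


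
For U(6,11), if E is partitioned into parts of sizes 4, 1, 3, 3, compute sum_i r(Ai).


r(Ai) = min(|Ai|, 6) for each part.
Sum = min(4,6) + min(1,6) + min(3,6) + min(3,6)
    = 4 + 1 + 3 + 3
    = 11.

11


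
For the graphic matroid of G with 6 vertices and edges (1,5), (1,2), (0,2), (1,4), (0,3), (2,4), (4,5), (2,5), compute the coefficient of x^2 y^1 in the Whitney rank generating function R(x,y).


R(x,y) = sum over A in 2^E of x^(r(E)-r(A)) * y^(|A|-r(A)).
G has 6 vertices, 8 edges. r(E) = 5.
Enumerate all 2^8 = 256 subsets.
Count subsets with r(E)-r(A)=2 and |A|-r(A)=1: 23.

23


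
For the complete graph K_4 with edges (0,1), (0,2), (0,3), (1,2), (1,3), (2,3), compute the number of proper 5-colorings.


P(K_4, k) = k(k-1)(k-2)...(k-3).
P(5) = (5) * (4) * (3) * (2) = 120.

120


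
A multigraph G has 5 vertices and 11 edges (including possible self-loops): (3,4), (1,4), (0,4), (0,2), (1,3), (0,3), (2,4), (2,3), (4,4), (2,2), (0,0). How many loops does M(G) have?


In a graphic matroid, a loop is a self-loop edge (u,u) with rank 0.
Examining all 11 edges for self-loops...
Self-loops found: (4,4), (2,2), (0,0)
Number of loops = 3.

3


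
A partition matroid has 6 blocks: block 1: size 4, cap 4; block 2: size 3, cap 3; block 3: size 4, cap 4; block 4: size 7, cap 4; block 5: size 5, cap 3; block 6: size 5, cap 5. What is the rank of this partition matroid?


Rank of a partition matroid = sum of min(|Si|, ci) for each block.
= min(4,4) + min(3,3) + min(4,4) + min(7,4) + min(5,3) + min(5,5)
= 4 + 3 + 4 + 4 + 3 + 5
= 23.

23


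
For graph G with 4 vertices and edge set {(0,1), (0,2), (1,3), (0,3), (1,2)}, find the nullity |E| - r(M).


Cycle rank (nullity) = |E| - r(M) = |E| - (|V| - c).
|E| = 5, |V| = 4, c = 1.
Nullity = 5 - (4 - 1) = 5 - 3 = 2.

2


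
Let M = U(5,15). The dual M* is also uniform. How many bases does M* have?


The dual of U(r,n) is U(n-r, n) = U(10,15).
Bases of U(10,15) are all (10)-element subsets.
|B(M*)| = (15 choose 10) = 3003.

3003


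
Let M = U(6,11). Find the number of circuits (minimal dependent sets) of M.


In U(6,11), circuits are the (7)-element subsets.
Any set of 7 elements is dependent, and removing any one element gives
an independent set of size 6, so it is a minimal dependent set.
Number of circuits = C(11,7) = 11! / (7! * 4!) = 330.

330


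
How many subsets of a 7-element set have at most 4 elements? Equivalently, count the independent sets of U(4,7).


Independent sets of U(4,7) are all subsets of size <= 4.
Count = (7 choose 0) + (7 choose 1) + (7 choose 2) + (7 choose 3) + (7 choose 4)
     = 1 + 7 + 21 + 35 + 35
     = 99.

99


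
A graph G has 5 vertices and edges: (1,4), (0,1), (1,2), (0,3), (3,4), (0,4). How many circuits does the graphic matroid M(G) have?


A circuit in a graphic matroid = edge set of a simple cycle.
G has 5 vertices and 6 edges.
Enumerating all minimal edge subsets forming cycles...
Total circuits found: 3.

3


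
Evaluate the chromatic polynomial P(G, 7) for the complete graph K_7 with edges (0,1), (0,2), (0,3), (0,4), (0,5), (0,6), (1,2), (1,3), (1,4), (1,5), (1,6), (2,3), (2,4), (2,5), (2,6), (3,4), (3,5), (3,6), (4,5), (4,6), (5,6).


P(K_7, k) = k(k-1)(k-2)...(k-6).
P(7) = (7) * (6) * (5) * (4) * (3) * (2) * (1) = 5040.

5040


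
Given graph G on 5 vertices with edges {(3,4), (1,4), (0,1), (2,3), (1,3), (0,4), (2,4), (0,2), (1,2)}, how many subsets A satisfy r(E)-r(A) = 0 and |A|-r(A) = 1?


R(x,y) = sum over A in 2^E of x^(r(E)-r(A)) * y^(|A|-r(A)).
G has 5 vertices, 9 edges. r(E) = 4.
Enumerate all 2^9 = 512 subsets.
Count subsets with r(E)-r(A)=0 and |A|-r(A)=1: 111.

111


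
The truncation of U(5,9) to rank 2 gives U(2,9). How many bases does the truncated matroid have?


Truncating U(5,9) to rank 2 gives U(2,9).
Bases of U(2,9) are all 2-element subsets of 9 elements.
Number of bases = (9 choose 2) = 36.

36


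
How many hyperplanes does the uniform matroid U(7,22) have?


Hyperplanes of U(7,22) are flats of rank 6.
In a uniform matroid, these are exactly the (6)-element subsets.
Count = C(22,6) = 74613.

74613


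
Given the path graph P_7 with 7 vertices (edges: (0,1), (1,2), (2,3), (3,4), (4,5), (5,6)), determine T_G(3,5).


A path on 7 vertices is a tree with 6 edges.
T(x,y) = x^(6) for any tree.
T(3,5) = 3^6 = 729.

729


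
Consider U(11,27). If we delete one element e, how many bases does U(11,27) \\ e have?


Deleting e from U(11,27) gives U(11,26) since n > r.
Bases of U(11,26) = C(26,11) = 26! / (11! * 15!) = 7726160.

7726160


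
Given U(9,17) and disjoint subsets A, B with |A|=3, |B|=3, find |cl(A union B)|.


|A union B| = 3 + 3 = 6 (disjoint).
In U(9,17), cl(S) = S if |S| < 9, else cl(S) = E.
Since 6 < 9, cl(A union B) = A union B.
|cl(A union B)| = 6.

6


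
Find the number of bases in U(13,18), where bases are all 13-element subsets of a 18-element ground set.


Bases of U(13,18) are all 13-element subsets of the 18-element ground set.
Number of bases = C(18,13).
C(18,13) = 18! / (13! * 5!) = 8568.

8568


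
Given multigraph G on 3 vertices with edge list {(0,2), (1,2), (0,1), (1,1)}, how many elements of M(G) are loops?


In a graphic matroid, a loop is a self-loop edge (u,u) with rank 0.
Examining all 4 edges for self-loops...
Self-loops found: (1,1)
Number of loops = 1.

1


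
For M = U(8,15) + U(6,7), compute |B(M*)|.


(M1+M2)* = M1* + M2*.
M1* = U(7,15), bases: C(15,7) = 6435.
M2* = U(1,7), bases: C(7,1) = 7.
|B(M*)| = 6435 * 7 = 45045.

45045


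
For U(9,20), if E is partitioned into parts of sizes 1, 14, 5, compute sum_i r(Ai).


r(Ai) = min(|Ai|, 9) for each part.
Sum = min(1,9) + min(14,9) + min(5,9)
    = 1 + 9 + 5
    = 15.

15


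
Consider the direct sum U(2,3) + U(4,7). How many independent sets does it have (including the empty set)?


For a direct sum, |I(M1+M2)| = |I(M1)| * |I(M2)|.
|I(U(2,3))| = sum C(3,k) for k=0..2 = 7.
|I(U(4,7))| = sum C(7,k) for k=0..4 = 99.
Total = 7 * 99 = 693.

693


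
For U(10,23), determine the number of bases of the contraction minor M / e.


Contracting e from U(10,23) gives U(9,22).
Bases of U(9,22) = (22 choose 9) = 497420.

497420


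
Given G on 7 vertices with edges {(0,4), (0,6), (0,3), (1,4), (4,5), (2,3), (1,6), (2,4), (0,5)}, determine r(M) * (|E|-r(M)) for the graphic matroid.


r(M) = |V| - c = 7 - 1 = 6.
nullity = |E| - r(M) = 9 - 6 = 3.
Product = 6 * 3 = 18.

18


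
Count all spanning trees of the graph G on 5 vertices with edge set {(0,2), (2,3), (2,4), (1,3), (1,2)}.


By Kirchhoff's matrix tree theorem, the number of spanning trees equals
the determinant of any cofactor of the Laplacian matrix L.
G has 5 vertices and 5 edges.
Computing the (4 x 4) cofactor determinant gives 3.

3
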